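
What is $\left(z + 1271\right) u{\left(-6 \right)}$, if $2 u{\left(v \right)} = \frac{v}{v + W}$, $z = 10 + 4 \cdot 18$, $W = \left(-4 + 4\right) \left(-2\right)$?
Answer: $\frac{1353}{2} \approx 676.5$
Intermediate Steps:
$W = 0$ ($W = 0 \left(-2\right) = 0$)
$z = 82$ ($z = 10 + 72 = 82$)
$u{\left(v \right)} = \frac{1}{2}$ ($u{\left(v \right)} = \frac{\frac{1}{v + 0} v}{2} = \frac{\frac{1}{v} v}{2} = \frac{1}{2} \cdot 1 = \frac{1}{2}$)
$\left(z + 1271\right) u{\left(-6 \right)} = \left(82 + 1271\right) \frac{1}{2} = 1353 \cdot \frac{1}{2} = \frac{1353}{2}$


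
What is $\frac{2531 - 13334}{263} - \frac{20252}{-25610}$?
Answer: $- \frac{135669277}{3367715} \approx -40.285$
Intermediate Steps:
$\frac{2531 - 13334}{263} - \frac{20252}{-25610} = \left(-10803\right) \frac{1}{263} - - \frac{10126}{12805} = - \frac{10803}{263} + \frac{10126}{12805} = - \frac{135669277}{3367715}$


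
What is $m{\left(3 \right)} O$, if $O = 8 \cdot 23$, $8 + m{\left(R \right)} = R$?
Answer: $-920$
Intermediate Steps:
$m{\left(R \right)} = -8 + R$
$O = 184$
$m{\left(3 \right)} O = \left(-8 + 3\right) 184 = \left(-5\right) 184 = -920$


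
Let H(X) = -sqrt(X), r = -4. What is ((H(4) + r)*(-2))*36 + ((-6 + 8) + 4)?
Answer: 438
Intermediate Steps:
((H(4) + r)*(-2))*36 + ((-6 + 8) + 4) = ((-sqrt(4) - 4)*(-2))*36 + ((-6 + 8) + 4) = ((-1*2 - 4)*(-2))*36 + (2 + 4) = ((-2 - 4)*(-2))*36 + 6 = -6*(-2)*36 + 6 = 12*36 + 6 = 432 + 6 = 438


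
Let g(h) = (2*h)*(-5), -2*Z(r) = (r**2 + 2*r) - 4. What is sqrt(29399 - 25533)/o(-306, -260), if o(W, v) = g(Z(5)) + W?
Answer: -sqrt(3866)/151 ≈ -0.41177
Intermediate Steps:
Z(r) = 2 - r - r**2/2 (Z(r) = -((r**2 + 2*r) - 4)/2 = -(-4 + r**2 + 2*r)/2 = 2 - r - r**2/2)
g(h) = -10*h
o(W, v) = 155 + W (o(W, v) = -10*(2 - 1*5 - 1/2*5**2) + W = -10*(2 - 5 - 1/2*25) + W = -10*(2 - 5 - 25/2) + W = -10*(-31/2) + W = 155 + W)
sqrt(29399 - 25533)/o(-306, -260) = sqrt(29399 - 25533)/(155 - 306) = sqrt(3866)/(-151) = sqrt(3866)*(-1/151) = -sqrt(3866)/151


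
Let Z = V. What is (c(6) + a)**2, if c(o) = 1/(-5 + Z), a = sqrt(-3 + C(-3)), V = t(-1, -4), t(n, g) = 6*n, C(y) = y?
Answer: (1 - 11*I*sqrt(6))**2/121 ≈ -5.9917 - 0.44536*I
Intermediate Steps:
V = -6 (V = 6*(-1) = -6)
Z = -6
a = I*sqrt(6) (a = sqrt(-3 - 3) = sqrt(-6) = I*sqrt(6) ≈ 2.4495*I)
c(o) = -1/11 (c(o) = 1/(-5 - 6) = 1/(-11) = -1/11)
(c(6) + a)**2 = (-1/11 + I*sqrt(6))**2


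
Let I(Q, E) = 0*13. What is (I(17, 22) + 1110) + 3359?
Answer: 4469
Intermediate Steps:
I(Q, E) = 0
(I(17, 22) + 1110) + 3359 = (0 + 1110) + 3359 = 1110 + 3359 = 4469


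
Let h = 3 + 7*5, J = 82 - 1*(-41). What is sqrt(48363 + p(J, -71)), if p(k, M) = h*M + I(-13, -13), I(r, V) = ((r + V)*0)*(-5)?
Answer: sqrt(45665) ≈ 213.69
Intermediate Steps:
I(r, V) = 0 (I(r, V) = ((V + r)*0)*(-5) = 0*(-5) = 0)
J = 123 (J = 82 + 41 = 123)
h = 38 (h = 3 + 35 = 38)
p(k, M) = 38*M (p(k, M) = 38*M + 0 = 38*M)
sqrt(48363 + p(J, -71)) = sqrt(48363 + 38*(-71)) = sqrt(48363 - 2698) = sqrt(45665)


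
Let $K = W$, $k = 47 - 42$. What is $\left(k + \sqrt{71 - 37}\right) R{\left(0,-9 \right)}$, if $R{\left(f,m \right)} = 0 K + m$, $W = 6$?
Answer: $-45 - 9 \sqrt{34} \approx -97.479$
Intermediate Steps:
$k = 5$ ($k = 47 - 42 = 5$)
$K = 6$
$R{\left(f,m \right)} = m$ ($R{\left(f,m \right)} = 0 \cdot 6 + m = 0 + m = m$)
$\left(k + \sqrt{71 - 37}\right) R{\left(0,-9 \right)} = \left(5 + \sqrt{71 - 37}\right) \left(-9\right) = \left(5 + \sqrt{34}\right) \left(-9\right) = -45 - 9 \sqrt{34}$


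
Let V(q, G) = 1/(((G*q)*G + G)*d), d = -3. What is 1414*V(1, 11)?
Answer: -707/198 ≈ -3.5707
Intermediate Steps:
V(q, G) = 1/(-3*G - 3*q*G²) (V(q, G) = 1/(((G*q)*G + G)*(-3)) = 1/((q*G² + G)*(-3)) = 1/((G + q*G²)*(-3)) = 1/(-3*G - 3*q*G²))
1414*V(1, 11) = 1414*(-⅓/(11*(1 + 11*1))) = 1414*(-⅓*1/11/(1 + 11)) = 1414*(-⅓*1/11/12) = 1414*(-⅓*1/11*1/12) = 1414*(-1/396) = -707/198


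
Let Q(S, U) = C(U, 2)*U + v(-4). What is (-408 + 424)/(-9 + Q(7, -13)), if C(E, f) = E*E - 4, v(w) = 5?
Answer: -16/2149 ≈ -0.0074453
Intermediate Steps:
C(E, f) = -4 + E² (C(E, f) = E² - 4 = -4 + E²)
Q(S, U) = 5 + U*(-4 + U²) (Q(S, U) = (-4 + U²)*U + 5 = U*(-4 + U²) + 5 = 5 + U*(-4 + U²))
(-408 + 424)/(-9 + Q(7, -13)) = (-408 + 424)/(-9 + (5 - 13*(-4 + (-13)²))) = 16/(-9 + (5 - 13*(-4 + 169))) = 16/(-9 + (5 - 13*165)) = 16/(-9 + (5 - 2145)) = 16/(-9 - 2140) = 16/(-2149) = 16*(-1/2149) = -16/2149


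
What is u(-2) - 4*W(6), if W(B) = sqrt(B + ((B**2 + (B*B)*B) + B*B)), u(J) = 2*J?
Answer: -4 - 28*sqrt(6) ≈ -72.586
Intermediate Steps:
W(B) = sqrt(B + B**3 + 2*B**2) (W(B) = sqrt(B + ((B**2 + B**2*B) + B**2)) = sqrt(B + ((B**2 + B**3) + B**2)) = sqrt(B + (B**3 + 2*B**2)) = sqrt(B + B**3 + 2*B**2))
u(-2) - 4*W(6) = 2*(-2) - 4*sqrt(6)*sqrt(1 + 6**2 + 2*6) = -4 - 4*sqrt(6)*sqrt(1 + 36 + 12) = -4 - 4*7*sqrt(6) = -4 - 28*sqrt(6)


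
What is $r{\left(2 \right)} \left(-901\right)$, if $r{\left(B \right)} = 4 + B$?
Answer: $-5406$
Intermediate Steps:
$r{\left(2 \right)} \left(-901\right) = \left(4 + 2\right) \left(-901\right) = 6 \left(-901\right) = -5406$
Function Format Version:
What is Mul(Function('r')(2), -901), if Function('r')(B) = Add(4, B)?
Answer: -5406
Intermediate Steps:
Mul(Function('r')(2), -901) = Mul(Add(4, 2), -901) = Mul(6, -901) = -5406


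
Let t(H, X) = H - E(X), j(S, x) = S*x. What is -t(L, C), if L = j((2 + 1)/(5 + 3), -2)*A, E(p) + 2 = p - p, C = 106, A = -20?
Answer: -17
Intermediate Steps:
E(p) = -2 (E(p) = -2 + (p - p) = -2 + 0 = -2)
L = 15 (L = (((2 + 1)/(5 + 3))*(-2))*(-20) = ((3/8)*(-2))*(-20) = -¾*(-20) = 15)
t(H, X) = 2 + H (t(H, X) = H - 1*(-2) = H + 2 = 2 + H)
-t(L, C) = -(2 + 15) = -1*17 = -17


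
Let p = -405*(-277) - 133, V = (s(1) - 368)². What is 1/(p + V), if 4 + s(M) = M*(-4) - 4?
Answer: 1/256452 ≈ 3.8994e-6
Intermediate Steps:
s(M) = -8 - 4*M (s(M) = -4 + (M*(-4) - 4) = -4 + (-4*M - 4) = -4 + (-4 - 4*M) = -8 - 4*M)
V = 144400 (V = ((-8 - 4*1) - 368)² = ((-8 - 4) - 368)² = (-12 - 368)² = (-380)² = 144400)
p = 112052 (p = 112185 - 133 = 112052)
1/(p + V) = 1/(112052 + 144400) = 1/256452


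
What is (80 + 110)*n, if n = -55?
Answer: -10450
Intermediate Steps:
(80 + 110)*n = (80 + 110)*(-55) = 190*(-55) = -10450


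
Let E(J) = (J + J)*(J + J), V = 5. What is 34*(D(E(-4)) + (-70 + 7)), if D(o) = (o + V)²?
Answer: 159732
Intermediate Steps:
E(J) = 4*J² (E(J) = (2*J)*(2*J) = 4*J²)
D(o) = (5 + o)² (D(o) = (o + 5)² = (5 + o)²)
34*(D(E(-4)) + (-70 + 7)) = 34*((5 + 4*(-4)²)² + (-70 + 7)) = 34*((5 + 4*16)² - 63) = 34*((5 + 64)² - 63) = 34*(69² - 63) = 34*(4761 - 63) = 34*4698 = 159732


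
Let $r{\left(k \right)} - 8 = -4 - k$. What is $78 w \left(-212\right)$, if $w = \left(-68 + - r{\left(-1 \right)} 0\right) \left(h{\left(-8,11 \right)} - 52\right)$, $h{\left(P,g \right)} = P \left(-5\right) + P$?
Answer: $-22488960$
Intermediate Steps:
$r{\left(k \right)} = 4 - k$ ($r{\left(k \right)} = 8 - \left(4 + k\right) = 4 - k$)
$h{\left(P,g \right)} = - 4 P$ ($h{\left(P,g \right)} = - 5 P + P = - 4 P$)
$w = 1360$ ($w = \left(-68 + - (4 - -1) 0\right) \left(\left(-4\right) \left(-8\right) - 52\right) = \left(-68 + - (4 + 1) 0\right) \left(32 - 52\right) = \left(-68 + \left(-1\right) 5 \cdot 0\right) \left(-20\right) = \left(-68 - 0\right) \left(-20\right) = \left(-68 + 0\right) \left(-20\right) = \left(-68\right) \left(-20\right) = 1360$)
$78 w \left(-212\right) = 78 \cdot 1360 \left(-212\right) = 106080 \left(-212\right) = -22488960$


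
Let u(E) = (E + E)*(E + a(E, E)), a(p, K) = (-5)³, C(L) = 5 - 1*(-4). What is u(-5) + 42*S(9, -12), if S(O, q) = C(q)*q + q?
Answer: -3740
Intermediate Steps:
C(L) = 9 (C(L) = 5 + 4 = 9)
a(p, K) = -125
S(O, q) = 10*q (S(O, q) = 9*q + q = 10*q)
u(E) = 2*E*(-125 + E) (u(E) = (E + E)*(E - 125) = (2*E)*(-125 + E) = 2*E*(-125 + E))
u(-5) + 42*S(9, -12) = 2*(-5)*(-125 - 5) + 42*(10*(-12)) = 2*(-5)*(-130) + 42*(-120) = 1300 - 5040 = -3740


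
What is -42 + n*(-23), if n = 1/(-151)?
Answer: -6319/151 ≈ -41.848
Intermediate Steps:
n = -1/151 ≈ -0.0066225
-42 + n*(-23) = -42 - 1/151*(-23) = -42 + 23/151 = -6319/151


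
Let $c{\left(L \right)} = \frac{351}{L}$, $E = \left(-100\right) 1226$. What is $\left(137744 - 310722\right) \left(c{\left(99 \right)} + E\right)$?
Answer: $\frac{233271384658}{11} \approx 2.1206 \cdot 10^{10}$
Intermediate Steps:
$E = -122600$
$\left(137744 - 310722\right) \left(c{\left(99 \right)} + E\right) = \left(137744 - 310722\right) \left(\frac{351}{99} - 122600\right) = \left(137744 - 310722\right) \left(351 \cdot \frac{1}{99} - 122600\right) = - 172978 \left(\frac{39}{11} - 122600\right) = \left(-172978\right) \left(- \frac{1348561}{11}\right) = \frac{233271384658}{11}$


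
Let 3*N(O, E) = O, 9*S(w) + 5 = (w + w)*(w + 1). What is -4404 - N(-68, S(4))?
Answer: -13144/3 ≈ -4381.3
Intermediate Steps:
S(w) = -5/9 + 2*w*(1 + w)/9 (S(w) = -5/9 + ((w + w)*(w + 1))/9 = -5/9 + ((2*w)*(1 + w))/9 = -5/9 + (2*w*(1 + w))/9 = -5/9 + 2*w*(1 + w)/9)
N(O, E) = O/3
-4404 - N(-68, S(4)) = -4404 - (-68)/3 = -4404 - 1*(-68/3) = -4404 + 68/3 = -13144/3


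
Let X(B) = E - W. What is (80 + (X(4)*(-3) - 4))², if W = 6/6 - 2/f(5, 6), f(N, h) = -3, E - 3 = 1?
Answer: 4761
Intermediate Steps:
E = 4 (E = 3 + 1 = 4)
W = 5/3 (W = 6/6 - 2/(-3) = 6*(⅙) - 2*(-⅓) = 1 + ⅔ = 5/3 ≈ 1.6667)
X(B) = 7/3 (X(B) = 4 - 1*5/3 = 4 - 5/3 = 7/3)
(80 + (X(4)*(-3) - 4))² = (80 + ((7/3)*(-3) - 4))² = (80 + (-7 - 4))² = (80 - 11)² = 69² = 4761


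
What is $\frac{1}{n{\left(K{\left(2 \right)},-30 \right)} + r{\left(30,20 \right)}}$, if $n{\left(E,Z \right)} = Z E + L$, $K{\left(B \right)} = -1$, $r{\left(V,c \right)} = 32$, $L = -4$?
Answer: $\frac{1}{58} \approx 0.017241$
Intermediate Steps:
$n{\left(E,Z \right)} = -4 + E Z$ ($n{\left(E,Z \right)} = Z E - 4 = E Z - 4 = -4 + E Z$)
$\frac{1}{n{\left(K{\left(2 \right)},-30 \right)} + r{\left(30,20 \right)}} = \frac{1}{\left(-4 - -30\right) + 32} = \frac{1}{\left(-4 + 30\right) + 32} = \frac{1}{26 + 32} = \frac{1}{58}$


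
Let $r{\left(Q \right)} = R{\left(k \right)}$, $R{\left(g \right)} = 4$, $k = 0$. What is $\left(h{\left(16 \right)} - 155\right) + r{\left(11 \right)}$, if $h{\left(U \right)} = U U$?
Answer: $105$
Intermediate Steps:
$h{\left(U \right)} = U^{2}$
$r{\left(Q \right)} = 4$
$\left(h{\left(16 \right)} - 155\right) + r{\left(11 \right)} = \left(16^{2} - 155\right) + 4 = \left(256 - 155\right) + 4 = 101 + 4 = 105$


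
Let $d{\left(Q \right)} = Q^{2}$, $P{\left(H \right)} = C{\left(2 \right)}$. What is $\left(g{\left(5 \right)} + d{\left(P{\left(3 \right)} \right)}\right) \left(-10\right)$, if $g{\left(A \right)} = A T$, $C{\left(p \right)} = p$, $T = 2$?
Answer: $-140$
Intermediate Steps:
$P{\left(H \right)} = 2$
$g{\left(A \right)} = 2 A$ ($g{\left(A \right)} = A 2 = 2 A$)
$\left(g{\left(5 \right)} + d{\left(P{\left(3 \right)} \right)}\right) \left(-10\right) = \left(2 \cdot 5 + 2^{2}\right) \left(-10\right) = \left(10 + 4\right) \left(-10\right) = 14 \left(-10\right) = -140$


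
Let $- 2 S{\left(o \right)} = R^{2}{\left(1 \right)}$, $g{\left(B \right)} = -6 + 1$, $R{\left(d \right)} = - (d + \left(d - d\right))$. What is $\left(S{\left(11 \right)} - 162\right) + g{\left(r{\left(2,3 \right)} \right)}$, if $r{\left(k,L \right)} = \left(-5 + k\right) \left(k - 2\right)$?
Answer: $- \frac{335}{2} \approx -167.5$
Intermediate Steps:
$r{\left(k,L \right)} = \left(-5 + k\right) \left(-2 + k\right)$
$R{\left(d \right)} = - d$ ($R{\left(d \right)} = - (d + 0) = - d$)
$g{\left(B \right)} = -5$
$S{\left(o \right)} = - \frac{1}{2}$ ($S{\left(o \right)} = - \frac{\left(\left(-1\right) 1\right)^{2}}{2} = - \frac{\left(-1\right)^{2}}{2} = \left(- \frac{1}{2}\right) 1 = - \frac{1}{2}$)
$\left(S{\left(11 \right)} - 162\right) + g{\left(r{\left(2,3 \right)} \right)} = \left(- \frac{1}{2} - 162\right) - 5 = - \frac{325}{2} - 5 = - \frac{335}{2}$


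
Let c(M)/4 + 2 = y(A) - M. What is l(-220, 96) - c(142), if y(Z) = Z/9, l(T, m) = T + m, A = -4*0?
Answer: 452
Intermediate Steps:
A = 0
y(Z) = Z/9 (y(Z) = Z*(⅑) = Z/9)
c(M) = -8 - 4*M (c(M) = -8 + 4*((⅑)*0 - M) = -8 + 4*(0 - M) = -8 + 4*(-M) = -8 - 4*M)
l(-220, 96) - c(142) = (-220 + 96) - (-8 - 4*142) = -124 - (-8 - 568) = -124 - 1*(-576) = -124 + 576 = 452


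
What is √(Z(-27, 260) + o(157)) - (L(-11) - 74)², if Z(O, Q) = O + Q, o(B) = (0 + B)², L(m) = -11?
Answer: -7225 + √24882 ≈ -7067.3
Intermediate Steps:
o(B) = B²
√(Z(-27, 260) + o(157)) - (L(-11) - 74)² = √((-27 + 260) + 157²) - (-11 - 74)² = √(233 + 24649) - 1*(-85)² = √24882 - 1*7225 = √24882 - 7225 = -7225 + √24882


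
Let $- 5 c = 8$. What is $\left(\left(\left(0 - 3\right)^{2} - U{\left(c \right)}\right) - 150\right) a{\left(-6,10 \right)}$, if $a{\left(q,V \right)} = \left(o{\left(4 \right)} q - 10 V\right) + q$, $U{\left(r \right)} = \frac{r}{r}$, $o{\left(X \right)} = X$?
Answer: $18460$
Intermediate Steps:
$c = - \frac{8}{5}$ ($c = \left(- \frac{1}{5}\right) 8 = - \frac{8}{5} \approx -1.6$)
$U{\left(r \right)} = 1$
$a{\left(q,V \right)} = - 10 V + 5 q$ ($a{\left(q,V \right)} = \left(4 q - 10 V\right) + q = \left(- 10 V + 4 q\right) + q = - 10 V + 5 q$)
$\left(\left(\left(0 - 3\right)^{2} - U{\left(c \right)}\right) - 150\right) a{\left(-6,10 \right)} = \left(\left(\left(0 - 3\right)^{2} - 1\right) - 150\right) \left(\left(-10\right) 10 + 5 \left(-6\right)\right) = \left(\left(\left(-3\right)^{2} - 1\right) - 150\right) \left(-100 - 30\right) = \left(\left(9 - 1\right) - 150\right) \left(-130\right) = \left(8 - 150\right) \left(-130\right) = \left(-142\right) \left(-130\right) = 18460$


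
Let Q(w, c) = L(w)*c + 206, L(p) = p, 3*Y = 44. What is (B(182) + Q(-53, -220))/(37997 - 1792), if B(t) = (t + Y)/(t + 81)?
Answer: 9362864/28565745 ≈ 0.32777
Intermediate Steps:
Y = 44/3 (Y = (1/3)*44 = 44/3 ≈ 14.667)
B(t) = (44/3 + t)/(81 + t) (B(t) = (t + 44/3)/(t + 81) = (44/3 + t)/(81 + t))
Q(w, c) = 206 + c*w (Q(w, c) = w*c + 206 = c*w + 206 = 206 + c*w)
(B(182) + Q(-53, -220))/(37997 - 1792) = ((44/3 + 182)/(81 + 182) + (206 - 220*(-53)))/(37997 - 1792) = ((590/3)/263 + (206 + 11660))/36205 = ((1/263)*(590/3) + 11866)*(1/36205) = (590/789 + 11866)*(1/36205) = (9362864/789)*(1/36205) = 9362864/28565745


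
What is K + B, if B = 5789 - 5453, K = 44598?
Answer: 44934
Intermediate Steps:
B = 336
K + B = 44598 + 336 = 44934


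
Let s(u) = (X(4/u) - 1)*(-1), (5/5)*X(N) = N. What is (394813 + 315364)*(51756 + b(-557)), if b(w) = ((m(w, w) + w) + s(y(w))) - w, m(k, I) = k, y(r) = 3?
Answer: 109080346492/3 ≈ 3.6360e+10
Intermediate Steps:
X(N) = N
s(u) = 1 - 4/u (s(u) = (4/u - 1)*(-1) = (-1 + 4/u)*(-1) = 1 - 4/u)
b(w) = -1/3 + w (b(w) = ((w + w) + (-4 + 3)/3) - w = (2*w + (1/3)*(-1)) - w = (2*w - 1/3) - w = (-1/3 + 2*w) - w = -1/3 + w)
(394813 + 315364)*(51756 + b(-557)) = (394813 + 315364)*(51756 + (-1/3 - 557)) = 710177*(51756 - 1672/3) = 710177*(153596/3) = 109080346492/3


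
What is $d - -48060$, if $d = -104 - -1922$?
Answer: $49878$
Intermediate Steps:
$d = 1818$ ($d = -104 + 1922 = 1818$)
$d - -48060 = 1818 - -48060 = 1818 + 48060 = 49878$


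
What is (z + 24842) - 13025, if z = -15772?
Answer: -3955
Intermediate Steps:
(z + 24842) - 13025 = (-15772 + 24842) - 13025 = 9070 - 13025 = -3955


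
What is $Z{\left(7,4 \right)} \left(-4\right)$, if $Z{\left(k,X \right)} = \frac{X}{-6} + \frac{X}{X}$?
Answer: $- \frac{4}{3} \approx -1.3333$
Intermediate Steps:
$Z{\left(k,X \right)} = 1 - \frac{X}{6}$ ($Z{\left(k,X \right)} = X \left(- \frac{1}{6}\right) + 1 = - \frac{X}{6} + 1 = 1 - \frac{X}{6}$)
$Z{\left(7,4 \right)} \left(-4\right) = \left(1 - \frac{2}{3}\right) \left(-4\right) = \frac{1}{3} \left(-4\right) = - \frac{4}{3}$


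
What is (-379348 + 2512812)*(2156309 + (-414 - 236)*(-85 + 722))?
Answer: 3717046855176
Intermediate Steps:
(-379348 + 2512812)*(2156309 + (-414 - 236)*(-85 + 722)) = 2133464*(2156309 - 650*637) = 2133464*(2156309 - 414050) = 2133464*1742259 = 3717046855176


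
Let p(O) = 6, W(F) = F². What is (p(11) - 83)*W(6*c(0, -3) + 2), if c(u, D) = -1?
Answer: -1232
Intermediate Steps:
(p(11) - 83)*W(6*c(0, -3) + 2) = (6 - 83)*(6*(-1) + 2)² = -77*(-6 + 2)² = -77*(-4)² = -77*16 = -1232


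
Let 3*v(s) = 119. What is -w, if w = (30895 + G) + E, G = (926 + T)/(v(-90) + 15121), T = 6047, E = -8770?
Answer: -1006310169/45482 ≈ -22125.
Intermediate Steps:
v(s) = 119/3 (v(s) = (⅓)*119 = 119/3)
G = 20919/45482 (G = (926 + 6047)/(119/3 + 15121) = 6973/(45482/3) = 6973*(3/45482) = 20919/45482 ≈ 0.45994)
w = 1006310169/45482 (w = (30895 + 20919/45482) - 8770 = 1405187309/45482 - 8770 = 1006310169/45482 ≈ 22125.)
-w = -1*1006310169/45482 = -1006310169/45482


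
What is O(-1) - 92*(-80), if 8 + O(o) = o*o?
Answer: 7353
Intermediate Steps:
O(o) = -8 + o**2 (O(o) = -8 + o*o = -8 + o**2)
O(-1) - 92*(-80) = (-8 + (-1)**2) - 92*(-80) = (-8 + 1) + 7360 = -7 + 7360 = 7353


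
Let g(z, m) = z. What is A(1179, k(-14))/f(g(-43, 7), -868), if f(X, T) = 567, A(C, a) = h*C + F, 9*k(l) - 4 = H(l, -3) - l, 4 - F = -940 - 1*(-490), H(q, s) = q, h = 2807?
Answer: 3309907/567 ≈ 5837.6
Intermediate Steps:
F = 454 (F = 4 - (-940 - 1*(-490)) = 4 - (-940 + 490) = 4 - 1*(-450) = 4 + 450 = 454)
k(l) = 4/9 (k(l) = 4/9 + (l - l)/9 = 4/9 + (1/9)*0 = 4/9 + 0 = 4/9)
A(C, a) = 454 + 2807*C (A(C, a) = 2807*C + 454 = 454 + 2807*C)
A(1179, k(-14))/f(g(-43, 7), -868) = (454 + 2807*1179)/567 = (454 + 3309453)*(1/567) = 3309907*(1/567) = 3309907/567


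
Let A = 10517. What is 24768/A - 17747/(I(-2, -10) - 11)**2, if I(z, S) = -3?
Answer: -181790671/2061332 ≈ -88.191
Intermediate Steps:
24768/A - 17747/(I(-2, -10) - 11)**2 = 24768/10517 - 17747/(-3 - 11)**2 = 24768*(1/10517) - 17747/((-14)**2) = 24768/10517 - 17747/196 = -181790671/2061332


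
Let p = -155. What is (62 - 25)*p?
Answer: -5735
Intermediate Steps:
(62 - 25)*p = (62 - 25)*(-155) = 37*(-155) = -5735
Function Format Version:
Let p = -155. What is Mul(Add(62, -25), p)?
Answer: -5735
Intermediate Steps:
Mul(Add(62, -25), p) = Mul(Add(62, -25), -155) = Mul(37, -155) = -5735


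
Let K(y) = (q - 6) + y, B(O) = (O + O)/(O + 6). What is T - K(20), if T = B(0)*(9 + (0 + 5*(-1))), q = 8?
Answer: -22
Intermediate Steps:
B(O) = 2*O/(6 + O) (B(O) = (2*O)/(6 + O) = 2*O/(6 + O))
T = 0 (T = (2*0/(6 + 0))*(9 + (0 + 5*(-1))) = (2*0/6)*(9 + (0 - 5)) = (2*0*(⅙))*(9 - 5) = 0*4 = 0)
K(y) = 2 + y (K(y) = (8 - 6) + y = 2 + y)
T - K(20) = 0 - (2 + 20) = 0 - 1*22 = 0 - 22 = -22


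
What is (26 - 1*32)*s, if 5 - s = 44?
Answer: 234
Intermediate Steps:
s = -39 (s = 5 - 1*44 = 5 - 44 = -39)
(26 - 1*32)*s = (26 - 1*32)*(-39) = (26 - 32)*(-39) = -6*(-39) = 234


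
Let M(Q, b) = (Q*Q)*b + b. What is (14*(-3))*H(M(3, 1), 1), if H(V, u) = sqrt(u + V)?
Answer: -42*sqrt(11) ≈ -139.30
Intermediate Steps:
M(Q, b) = b + b*Q**2 (M(Q, b) = Q**2*b + b = b*Q**2 + b = b + b*Q**2)
H(V, u) = sqrt(V + u)
(14*(-3))*H(M(3, 1), 1) = (14*(-3))*sqrt(1*(1 + 3**2) + 1) = -42*sqrt(1*(1 + 9) + 1) = -42*sqrt(1*10 + 1) = -42*sqrt(10 + 1) = -42*sqrt(11)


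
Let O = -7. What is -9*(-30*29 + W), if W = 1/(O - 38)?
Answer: 39151/5 ≈ 7830.2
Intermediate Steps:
W = -1/45 (W = 1/(-7 - 38) = 1/(-45) = -1/45 ≈ -0.022222)
-9*(-30*29 + W) = -9*(-30*29 - 1/45) = -9*(-870 - 1/45) = -9*(-39151/45) = 39151/5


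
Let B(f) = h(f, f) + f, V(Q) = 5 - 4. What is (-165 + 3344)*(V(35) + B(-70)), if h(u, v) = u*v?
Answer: 15357749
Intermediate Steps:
V(Q) = 1
B(f) = f + f² (B(f) = f*f + f = f² + f = f + f²)
(-165 + 3344)*(V(35) + B(-70)) = (-165 + 3344)*(1 - 70*(1 - 70)) = 3179*(1 - 70*(-69)) = 3179*(1 + 4830) = 3179*4831 = 15357749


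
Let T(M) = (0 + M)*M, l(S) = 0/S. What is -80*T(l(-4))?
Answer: 0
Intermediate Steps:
l(S) = 0
T(M) = M² (T(M) = M*M = M²)
-80*T(l(-4)) = -80*0² = -80*0 = 0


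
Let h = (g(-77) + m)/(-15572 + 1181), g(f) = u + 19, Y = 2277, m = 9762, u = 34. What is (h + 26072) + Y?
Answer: 31381588/1107 ≈ 28348.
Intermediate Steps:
g(f) = 53 (g(f) = 34 + 19 = 53)
h = -755/1107 (h = (53 + 9762)/(-15572 + 1181) = 9815/(-14391) = 9815*(-1/14391) = -755/1107 ≈ -0.68202)
(h + 26072) + Y = (-755/1107 + 26072) + 2277 = 28860949/1107 + 2277 = 31381588/1107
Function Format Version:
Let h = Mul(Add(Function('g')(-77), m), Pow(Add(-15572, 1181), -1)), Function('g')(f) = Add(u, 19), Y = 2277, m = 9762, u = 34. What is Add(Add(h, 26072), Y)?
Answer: Rational(31381588, 1107) ≈ 28348.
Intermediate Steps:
Function('g')(f) = 53 (Function('g')(f) = Add(34, 19) = 53)
h = Rational(-755, 1107) (h = Mul(Add(53, 9762), Pow(Add(-15572, 1181), -1)) = Mul(9815, Pow(-14391, -1)) = Mul(9815, Rational(-1, 14391)) = Rational(-755, 1107) ≈ -0.68202)
Add(Add(h, 26072), Y) = Add(Add(Rational(-755, 1107), 26072), 2277) = Add(Rational(28860949, 1107), 2277) = Rational(31381588, 1107)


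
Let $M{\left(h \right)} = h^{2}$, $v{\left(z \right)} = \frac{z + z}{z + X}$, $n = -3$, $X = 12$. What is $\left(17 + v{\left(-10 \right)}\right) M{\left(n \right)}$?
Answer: $63$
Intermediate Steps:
$v{\left(z \right)} = \frac{2 z}{12 + z}$ ($v{\left(z \right)} = \frac{z + z}{z + 12} = \frac{2 z}{12 + z}$)
$\left(17 + v{\left(-10 \right)}\right) M{\left(n \right)} = \left(17 + 2 \left(-10\right) \frac{1}{12 - 10}\right) \left(-3\right)^{2} = \left(17 + 2 \left(-10\right) \frac{1}{2}\right) 9 = \left(17 - 10\right) 9 = 7 \cdot 9 = 63$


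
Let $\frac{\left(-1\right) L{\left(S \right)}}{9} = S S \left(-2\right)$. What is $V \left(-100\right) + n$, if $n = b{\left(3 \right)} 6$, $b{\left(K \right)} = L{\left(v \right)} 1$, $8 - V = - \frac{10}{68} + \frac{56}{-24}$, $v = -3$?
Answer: $- \frac{3878}{51} \approx -76.039$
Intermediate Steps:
$L{\left(S \right)} = 18 S^{2}$ ($L{\left(S \right)} = - 9 S S \left(-2\right) = - 9 S^{2} \left(-2\right) = - 9 \left(- 2 S^{2}\right) = 18 S^{2}$)
$V = \frac{1069}{102}$ ($V = 8 - \left(- \frac{10}{68} + \frac{56}{-24}\right) = 8 - \left(\left(-10\right) \frac{1}{68} + 56 \left(- \frac{1}{24}\right)\right) = 8 - \left(- \frac{5}{34} - \frac{7}{3}\right) = 8 - - \frac{253}{102} = 8 + \frac{253}{102} = \frac{1069}{102} \approx 10.48$)
$b{\left(K \right)} = 162$ ($b{\left(K \right)} = 18 \left(-3\right)^{2} \cdot 1 = 18 \cdot 9 \cdot 1 = 162 \cdot 1 = 162$)
$n = 972$ ($n = 162 \cdot 6 = 972$)
$V \left(-100\right) + n = \frac{1069}{102} \left(-100\right) + 972 = - \frac{53450}{51} + 972 = - \frac{3878}{51}$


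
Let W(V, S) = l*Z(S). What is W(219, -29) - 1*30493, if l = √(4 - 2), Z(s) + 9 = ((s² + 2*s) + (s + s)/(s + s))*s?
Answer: -30493 - 22745*√2 ≈ -62659.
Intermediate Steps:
Z(s) = -9 + s*(1 + s² + 2*s) (Z(s) = -9 + ((s² + 2*s) + (s + s)/(s + s))*s = -9 + ((s² + 2*s) + (2*s)/((2*s)))*s = -9 + ((s² + 2*s) + (2*s)*(1/(2*s)))*s = -9 + ((s² + 2*s) + 1)*s = -9 + (1 + s² + 2*s)*s = -9 + s*(1 + s² + 2*s))
l = √2 ≈ 1.4142
W(V, S) = √2*(-9 + S + S³ + 2*S²)
W(219, -29) - 1*30493 = √2*(-9 - 29 + (-29)³ + 2*(-29)²) - 1*30493 = √2*(-9 - 29 - 24389 + 2*841) - 30493 = √2*(-9 - 29 - 24389 + 1682) - 30493 = √2*(-22745) - 30493 = -22745*√2 - 30493 = -30493 - 22745*√2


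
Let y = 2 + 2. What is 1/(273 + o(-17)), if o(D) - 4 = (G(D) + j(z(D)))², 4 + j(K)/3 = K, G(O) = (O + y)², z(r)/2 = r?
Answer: 1/3302 ≈ 0.00030285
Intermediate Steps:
z(r) = 2*r
y = 4
G(O) = (4 + O)² (G(O) = (O + 4)² = (4 + O)²)
j(K) = -12 + 3*K
o(D) = 4 + (-12 + (4 + D)² + 6*D)² (o(D) = 4 + ((4 + D)² + (-12 + 3*(2*D)))² = 4 + ((4 + D)² + (-12 + 6*D))² = 4 + (-12 + (4 + D)² + 6*D)²)
1/(273 + o(-17)) = 1/(273 + (4 + (-12 + (4 - 17)² + 6*(-17))²)) = 1/(273 + (4 + (-12 + (-13)² - 102)²)) = 1/(273 + (4 + (-12 + 169 - 102)²)) = 1/(273 + (4 + 55²)) = 1/(273 + (4 + 3025)) = 1/(273 + 3029) = 1/3302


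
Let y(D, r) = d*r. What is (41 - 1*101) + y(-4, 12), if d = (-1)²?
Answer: -48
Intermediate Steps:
d = 1
y(D, r) = r (y(D, r) = 1*r = r)
(41 - 1*101) + y(-4, 12) = (41 - 1*101) + 12 = (41 - 101) + 12 = -60 + 12 = -48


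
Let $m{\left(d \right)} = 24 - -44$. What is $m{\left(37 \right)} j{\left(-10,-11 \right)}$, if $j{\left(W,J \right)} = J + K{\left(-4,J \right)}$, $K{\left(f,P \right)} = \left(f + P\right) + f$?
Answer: $-2040$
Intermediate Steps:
$K{\left(f,P \right)} = P + 2 f$ ($K{\left(f,P \right)} = \left(P + f\right) + f = P + 2 f$)
$m{\left(d \right)} = 68$ ($m{\left(d \right)} = 24 + 44 = 68$)
$j{\left(W,J \right)} = -8 + 2 J$ ($j{\left(W,J \right)} = J + \left(J + 2 \left(-4\right)\right) = J + \left(J - 8\right) = J + \left(-8 + J\right) = -8 + 2 J$)
$m{\left(37 \right)} j{\left(-10,-11 \right)} = 68 \left(-8 + 2 \left(-11\right)\right) = 68 \left(-8 - 22\right) = 68 \left(-30\right) = -2040$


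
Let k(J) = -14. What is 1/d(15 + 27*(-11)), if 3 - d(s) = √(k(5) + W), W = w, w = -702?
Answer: 3/725 + 2*I*√179/725 ≈ 0.0041379 + 0.036908*I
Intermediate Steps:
W = -702
d(s) = 3 - 2*I*√179 (d(s) = 3 - √(-14 - 702) = 3 - √(-716) = 3 - 2*I*√179)
1/d(15 + 27*(-11)) = 1/(3 - 2*I*√179)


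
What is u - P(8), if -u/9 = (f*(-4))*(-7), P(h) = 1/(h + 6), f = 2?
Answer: -7057/14 ≈ -504.07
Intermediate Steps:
P(h) = 1/(6 + h)
u = -504 (u = -9*2*(-4)*(-7) = -(-72)*(-7) = -9*56 = -504)
u - P(8) = -504 - 1/(6 + 8) = -504 - 1/14 = -7057/14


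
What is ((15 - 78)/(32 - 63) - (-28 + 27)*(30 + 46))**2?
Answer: 5851561/961 ≈ 6089.0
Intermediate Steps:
((15 - 78)/(32 - 63) - (-28 + 27)*(30 + 46))**2 = (-63/(-31) - (-1)*76)**2 = (-63*(-1/31) - 1*(-76))**2 = (63/31 + 76)**2 = (2419/31)**2 = 5851561/961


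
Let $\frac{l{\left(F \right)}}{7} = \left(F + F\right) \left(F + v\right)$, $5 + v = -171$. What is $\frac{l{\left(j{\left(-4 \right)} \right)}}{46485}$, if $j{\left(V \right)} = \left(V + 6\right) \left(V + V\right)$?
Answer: $\frac{14336}{15495} \approx 0.9252$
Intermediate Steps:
$j{\left(V \right)} = 2 V \left(6 + V\right)$ ($j{\left(V \right)} = \left(6 + V\right) 2 V = 2 V \left(6 + V\right)$)
$v = -176$ ($v = -5 - 171 = -176$)
$l{\left(F \right)} = 14 F \left(-176 + F\right)$ ($l{\left(F \right)} = 7 \left(F + F\right) \left(F - 176\right) = 7 \cdot 2 F \left(-176 + F\right) = 14 F \left(-176 + F\right)$)
$\frac{l{\left(j{\left(-4 \right)} \right)}}{46485} = \frac{14 \cdot 2 \left(-4\right) \left(6 - 4\right) \left(-176 + 2 \left(-4\right) \left(6 - 4\right)\right)}{46485} = 14 \cdot 2 \left(-4\right) 2 \left(-176 + 2 \left(-4\right) 2\right) \frac{1}{46485} = 14 \left(-16\right) \left(-176 - 16\right) \frac{1}{46485} = 14 \left(-16\right) \left(-192\right) \frac{1}{46485} = 43008 \cdot \frac{1}{46485} = \frac{14336}{15495}$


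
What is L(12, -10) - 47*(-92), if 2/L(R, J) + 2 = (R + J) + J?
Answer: 21619/5 ≈ 4323.8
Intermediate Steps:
L(R, J) = 2/(-2 + R + 2*J) (L(R, J) = 2/(-2 + ((R + J) + J)) = 2/(-2 + ((J + R) + J)) = 2/(-2 + (R + 2*J)) = 2/(-2 + R + 2*J))
L(12, -10) - 47*(-92) = 2/(-2 + 12 + 2*(-10)) - 47*(-92) = 2/(-2 + 12 - 20) + 4324 = 2/(-10) + 4324 = 2*(-⅒) + 4324 = -⅕ + 4324 = 21619/5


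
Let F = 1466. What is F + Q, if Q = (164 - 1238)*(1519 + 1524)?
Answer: -3266716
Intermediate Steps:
Q = -3268182 (Q = -1074*3043 = -3268182)
F + Q = 1466 - 3268182 = -3266716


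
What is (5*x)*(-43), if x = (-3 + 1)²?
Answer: -860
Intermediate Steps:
x = 4 (x = (-2)² = 4)
(5*x)*(-43) = (5*4)*(-43) = 20*(-43) = -860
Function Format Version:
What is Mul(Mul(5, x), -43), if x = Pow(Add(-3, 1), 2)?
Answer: -860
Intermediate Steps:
x = 4 (x = Pow(-2, 2) = 4)
Mul(Mul(5, x), -43) = Mul(Mul(5, 4), -43) = Mul(20, -43) = -860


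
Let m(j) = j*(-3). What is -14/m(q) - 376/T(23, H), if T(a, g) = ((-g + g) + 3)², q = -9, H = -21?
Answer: -1142/27 ≈ -42.296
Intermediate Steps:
m(j) = -3*j
T(a, g) = 9 (T(a, g) = (0 + 3)² = 3² = 9)
-14/m(q) - 376/T(23, H) = -14/((-3*(-9))) - 376/9 = -14/27 - 376*⅑ = -14*1/27 - 376/9 = -14/27 - 376/9 = -1142/27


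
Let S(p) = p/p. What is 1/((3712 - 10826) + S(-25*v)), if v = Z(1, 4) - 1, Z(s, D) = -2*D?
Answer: -1/7113 ≈ -0.00014059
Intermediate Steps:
v = -9 (v = -2*4 - 1 = -8 - 1 = -9)
S(p) = 1
1/((3712 - 10826) + S(-25*v)) = 1/((3712 - 10826) + 1) = 1/(-7114 + 1) = 1/(-7113) = -1/7113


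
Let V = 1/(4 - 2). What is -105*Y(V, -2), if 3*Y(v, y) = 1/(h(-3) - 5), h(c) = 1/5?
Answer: 175/24 ≈ 7.2917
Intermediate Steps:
h(c) = ⅕
V = ½ (V = 1/2 = ½ ≈ 0.50000)
Y(v, y) = -5/72 (Y(v, y) = 1/(3*(⅕ - 5)) = 1/(3*(-24/5)) = (⅓)*(-5/24) = -5/72)
-105*Y(V, -2) = -105*(-5/72) = 175/24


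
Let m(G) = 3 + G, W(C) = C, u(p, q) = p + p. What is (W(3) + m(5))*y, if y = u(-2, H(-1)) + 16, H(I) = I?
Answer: 132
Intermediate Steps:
u(p, q) = 2*p
y = 12 (y = 2*(-2) + 16 = -4 + 16 = 12)
(W(3) + m(5))*y = (3 + (3 + 5))*12 = (3 + 8)*12 = 11*12 = 132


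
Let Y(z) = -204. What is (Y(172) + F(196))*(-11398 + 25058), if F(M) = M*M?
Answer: 521975920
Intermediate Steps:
F(M) = M²
(Y(172) + F(196))*(-11398 + 25058) = (-204 + 196²)*(-11398 + 25058) = (-204 + 38416)*13660 = 38212*13660 = 521975920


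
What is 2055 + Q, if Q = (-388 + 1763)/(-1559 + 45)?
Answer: 3109895/1514 ≈ 2054.1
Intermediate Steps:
Q = -1375/1514 (Q = 1375/(-1514) = 1375*(-1/1514) = -1375/1514 ≈ -0.90819)
2055 + Q = 2055 - 1375/1514 = 3109895/1514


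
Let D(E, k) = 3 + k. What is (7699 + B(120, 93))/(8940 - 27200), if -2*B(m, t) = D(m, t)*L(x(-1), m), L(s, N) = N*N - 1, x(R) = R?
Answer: 683453/18260 ≈ 37.429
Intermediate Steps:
L(s, N) = -1 + N² (L(s, N) = N² - 1 = -1 + N²)
B(m, t) = -(-1 + m²)*(3 + t)/2 (B(m, t) = -(3 + t)*(-1 + m²)/2 = -(-1 + m²)*(3 + t)/2)
(7699 + B(120, 93))/(8940 - 27200) = (7699 - (-1 + 120²)*(3 + 93)/2)/(8940 - 27200) = (7699 - ½*(-1 + 14400)*96)/(-18260) = (7699 - ½*14399*96)*(-1/18260) = (7699 - 691152)*(-1/18260) = -683453*(-1/18260) = 683453/18260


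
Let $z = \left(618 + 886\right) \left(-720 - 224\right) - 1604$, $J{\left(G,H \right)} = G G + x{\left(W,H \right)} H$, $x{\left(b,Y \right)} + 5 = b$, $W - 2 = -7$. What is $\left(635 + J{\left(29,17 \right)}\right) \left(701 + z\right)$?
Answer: $-1855406774$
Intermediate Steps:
$W = -5$ ($W = 2 - 7 = -5$)
$x{\left(b,Y \right)} = -5 + b$
$J{\left(G,H \right)} = G^{2} - 10 H$ ($J{\left(G,H \right)} = G G + \left(-5 - 5\right) H = G^{2} - 10 H$)
$z = -1421380$ ($z = 1504 \left(-944\right) - 1604 = -1419776 - 1604 = -1421380$)
$\left(635 + J{\left(29,17 \right)}\right) \left(701 + z\right) = \left(635 + \left(29^{2} - 170\right)\right) \left(701 - 1421380\right) = \left(635 + \left(841 - 170\right)\right) \left(-1420679\right) = \left(635 + 671\right) \left(-1420679\right) = 1306 \left(-1420679\right) = -1855406774$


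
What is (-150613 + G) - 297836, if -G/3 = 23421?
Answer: -518712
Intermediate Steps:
G = -70263 (G = -3*23421 = -70263)
(-150613 + G) - 297836 = (-150613 - 70263) - 297836 = -220876 - 297836 = -518712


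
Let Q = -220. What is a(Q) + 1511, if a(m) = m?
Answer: 1291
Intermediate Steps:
a(Q) + 1511 = -220 + 1511 = 1291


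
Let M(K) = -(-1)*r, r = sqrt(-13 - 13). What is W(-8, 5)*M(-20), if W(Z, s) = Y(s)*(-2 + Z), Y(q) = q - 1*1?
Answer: -40*I*sqrt(26) ≈ -203.96*I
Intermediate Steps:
r = I*sqrt(26) (r = sqrt(-26) = I*sqrt(26) ≈ 5.099*I)
Y(q) = -1 + q (Y(q) = q - 1 = -1 + q)
W(Z, s) = (-1 + s)*(-2 + Z)
M(K) = I*sqrt(26) (M(K) = -(-1)*I*sqrt(26) = I*sqrt(26))
W(-8, 5)*M(-20) = ((-1 + 5)*(-2 - 8))*(I*sqrt(26)) = (4*(-10))*(I*sqrt(26)) = -40*I*sqrt(26)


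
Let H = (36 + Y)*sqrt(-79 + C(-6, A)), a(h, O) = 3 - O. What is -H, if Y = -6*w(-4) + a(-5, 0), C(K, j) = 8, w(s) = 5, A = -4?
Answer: -9*I*sqrt(71) ≈ -75.835*I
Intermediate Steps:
Y = -27 (Y = -6*5 + (3 - 1*0) = -30 + (3 + 0) = -30 + 3 = -27)
H = 9*I*sqrt(71) (H = (36 - 27)*sqrt(-79 + 8) = 9*sqrt(-71) = 9*(I*sqrt(71)) = 9*I*sqrt(71) ≈ 75.835*I)
-H = -9*I*sqrt(71)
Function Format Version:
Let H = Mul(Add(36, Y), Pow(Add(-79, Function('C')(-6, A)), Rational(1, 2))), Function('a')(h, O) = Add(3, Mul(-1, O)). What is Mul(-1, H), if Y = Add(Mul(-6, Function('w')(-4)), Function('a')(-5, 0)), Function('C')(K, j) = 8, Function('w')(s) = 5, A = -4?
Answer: Mul(-9, I, Pow(71, Rational(1, 2))) ≈ Mul(-75.835, I)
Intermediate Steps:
Y = -27 (Y = Add(Mul(-6, 5), Add(3, Mul(-1, 0))) = Add(-30, Add(3, 0)) = Add(-30, 3) = -27)
H = Mul(9, I, Pow(71, Rational(1, 2))) (H = Mul(Add(36, -27), Pow(Add(-79, 8), Rational(1, 2))) = Mul(9, Pow(-71, Rational(1, 2))) = Mul(9, Mul(I, Pow(71, Rational(1, 2)))) = Mul(9, I, Pow(71, Rational(1, 2))) ≈ Mul(75.835, I))
Mul(-1, H) = Mul(-1, Mul(9, I, Pow(71, Rational(1, 2)))) = Mul(-9, I, Pow(71, Rational(1, 2)))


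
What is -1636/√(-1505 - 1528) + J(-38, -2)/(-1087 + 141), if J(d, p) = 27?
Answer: -27/946 + 1636*I*√337/1011 ≈ -0.028541 + 29.706*I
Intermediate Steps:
-1636/√(-1505 - 1528) + J(-38, -2)/(-1087 + 141) = -1636/√(-1505 - 1528) + 27/(-1087 + 141) = -1636*(-I*√337/1011) + 27/(-946) = -1636*(-I*√337/1011) + 27*(-1/946) = -(-1636)*I*√337/1011 - 27/946 = 1636*I*√337/1011 - 27/946 = -27/946 + 1636*I*√337/1011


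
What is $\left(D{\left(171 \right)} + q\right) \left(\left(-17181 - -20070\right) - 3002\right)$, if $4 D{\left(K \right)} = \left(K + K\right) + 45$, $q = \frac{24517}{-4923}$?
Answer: $- \frac{204206029}{19692} \approx -10370.0$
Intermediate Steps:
$q = - \frac{24517}{4923}$ ($q = 24517 \left(- \frac{1}{4923}\right) = - \frac{24517}{4923} \approx -4.9801$)
$D{\left(K \right)} = \frac{45}{4} + \frac{K}{2}$ ($D{\left(K \right)} = \frac{\left(K + K\right) + 45}{4} = \frac{2 K + 45}{4} = \frac{45 + 2 K}{4} = \frac{45}{4} + \frac{K}{2}$)
$\left(D{\left(171 \right)} + q\right) \left(\left(-17181 - -20070\right) - 3002\right) = \left(\left(\frac{45}{4} + \frac{1}{2} \cdot 171\right) - \frac{24517}{4923}\right) \left(\left(-17181 - -20070\right) - 3002\right) = \left(\left(\frac{45}{4} + \frac{171}{2}\right) - \frac{24517}{4923}\right) \left(\left(-17181 + 20070\right) - 3002\right) = \left(\frac{387}{4} - \frac{24517}{4923}\right) \left(2889 - 3002\right) = \frac{1807133}{19692} \left(-113\right) = - \frac{204206029}{19692}$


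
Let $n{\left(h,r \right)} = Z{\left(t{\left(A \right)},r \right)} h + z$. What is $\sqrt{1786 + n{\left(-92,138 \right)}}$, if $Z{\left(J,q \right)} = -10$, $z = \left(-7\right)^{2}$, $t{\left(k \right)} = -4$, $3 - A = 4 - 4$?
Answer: $\sqrt{2755} \approx 52.488$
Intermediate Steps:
$A = 3$ ($A = 3 - \left(4 - 4\right) = 3 - 0 = 3 + 0 = 3$)
$z = 49$
$n{\left(h,r \right)} = 49 - 10 h$ ($n{\left(h,r \right)} = - 10 h + 49 = 49 - 10 h$)
$\sqrt{1786 + n{\left(-92,138 \right)}} = \sqrt{1786 + \left(49 - -920\right)} = \sqrt{1786 + \left(49 + 920\right)} = \sqrt{1786 + 969} = \sqrt{2755}$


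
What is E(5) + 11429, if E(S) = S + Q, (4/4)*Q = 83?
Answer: 11517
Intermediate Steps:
Q = 83
E(S) = 83 + S (E(S) = S + 83 = 83 + S)
E(5) + 11429 = (83 + 5) + 11429 = 88 + 11429 = 11517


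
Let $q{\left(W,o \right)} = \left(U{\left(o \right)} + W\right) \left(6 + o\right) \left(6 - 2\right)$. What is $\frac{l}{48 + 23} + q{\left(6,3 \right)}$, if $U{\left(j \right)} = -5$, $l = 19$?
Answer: $\frac{2575}{71} \approx 36.268$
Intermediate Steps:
$q{\left(W,o \right)} = \left(-5 + W\right) \left(24 + 4 o\right)$ ($q{\left(W,o \right)} = \left(-5 + W\right) \left(6 + o\right) \left(6 - 2\right) = \left(-5 + W\right) \left(6 + o\right) 4 = \left(-5 + W\right) \left(24 + 4 o\right)$)
$\frac{l}{48 + 23} + q{\left(6,3 \right)} = \frac{1}{48 + 23} \cdot 19 + \left(-120 - 60 + 24 \cdot 6 + 4 \cdot 6 \cdot 3\right) = \frac{1}{71} \cdot 19 + \left(-120 - 60 + 144 + 72\right) = \frac{1}{71} \cdot 19 + 36 = \frac{19}{71} + 36 = \frac{2575}{71}$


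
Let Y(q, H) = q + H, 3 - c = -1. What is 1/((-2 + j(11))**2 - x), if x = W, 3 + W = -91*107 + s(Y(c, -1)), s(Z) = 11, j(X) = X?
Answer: 1/9810 ≈ 0.00010194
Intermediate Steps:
c = 4 (c = 3 - 1*(-1) = 3 + 1 = 4)
Y(q, H) = H + q
W = -9729 (W = -3 + (-91*107 + 11) = -3 + (-9737 + 11) = -3 - 9726 = -9729)
x = -9729
1/((-2 + j(11))**2 - x) = 1/((-2 + 11)**2 - 1*(-9729)) = 1/(9**2 + 9729) = 1/(81 + 9729) = 1/9810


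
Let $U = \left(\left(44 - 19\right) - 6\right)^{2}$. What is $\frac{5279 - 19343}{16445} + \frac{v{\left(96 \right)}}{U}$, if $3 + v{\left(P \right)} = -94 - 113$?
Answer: $- \frac{8530554}{5936645} \approx -1.4369$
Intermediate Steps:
$v{\left(P \right)} = -210$ ($v{\left(P \right)} = -3 - 207 = -210$)
$U = 361$ ($U = \left(25 - 6\right)^{2} = 19^{2} = 361$)
$\frac{5279 - 19343}{16445} + \frac{v{\left(96 \right)}}{U} = \frac{5279 - 19343}{16445} - \frac{210}{361} = \left(-14064\right) \frac{1}{16445} - \frac{210}{361} = - \frac{14064}{16445} - \frac{210}{361} = - \frac{8530554}{5936645}$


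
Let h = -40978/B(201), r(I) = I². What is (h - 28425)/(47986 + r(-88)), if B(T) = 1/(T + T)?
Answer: -16501581/55730 ≈ -296.10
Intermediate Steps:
B(T) = 1/(2*T)
h = -16473156 (h = -40978/((½)/201) = -40978/((½)*(1/201)) = -40978/1/402 = -40978*402 = -16473156)
(h - 28425)/(47986 + r(-88)) = (-16473156 - 28425)/(47986 + (-88)²) = -16501581/(47986 + 7744) = -16501581/55730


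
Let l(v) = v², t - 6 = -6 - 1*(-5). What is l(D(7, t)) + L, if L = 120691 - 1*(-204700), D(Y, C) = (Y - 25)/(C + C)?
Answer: 8134856/25 ≈ 3.2539e+5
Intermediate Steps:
t = 5 (t = 6 + (-6 - 1*(-5)) = 6 + (-6 + 5) = 6 - 1 = 5)
D(Y, C) = (-25 + Y)/(2*C) (D(Y, C) = (-25 + Y)/((2*C)) = (-25 + Y)*(1/(2*C)) = (-25 + Y)/(2*C))
L = 325391 (L = 120691 + 204700 = 325391)
l(D(7, t)) + L = ((½)*(-25 + 7)/5)² + 325391 = ((½)*(⅕)*(-18))² + 325391 = (-9/5)² + 325391 = 81/25 + 325391 = 8134856/25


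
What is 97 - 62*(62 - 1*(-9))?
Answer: -4305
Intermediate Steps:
97 - 62*(62 - 1*(-9)) = 97 - 62*(62 + 9) = 97 - 62*71 = 97 - 4402 = -4305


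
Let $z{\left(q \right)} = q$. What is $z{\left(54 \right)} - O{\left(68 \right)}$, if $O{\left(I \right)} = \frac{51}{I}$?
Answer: $\frac{213}{4} \approx 53.25$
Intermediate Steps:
$z{\left(54 \right)} - O{\left(68 \right)} = 54 - \frac{51}{68} = 54 - 51 \cdot \frac{1}{68} = 54 - \frac{3}{4} = \frac{213}{4}$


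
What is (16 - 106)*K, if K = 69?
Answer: -6210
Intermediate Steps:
(16 - 106)*K = (16 - 106)*69 = -90*69 = -6210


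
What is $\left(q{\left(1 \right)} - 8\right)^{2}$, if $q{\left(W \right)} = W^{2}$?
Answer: $49$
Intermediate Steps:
$\left(q{\left(1 \right)} - 8\right)^{2} = \left(1^{2} - 8\right)^{2} = \left(1 - 8\right)^{2} = \left(-7\right)^{2} = 49$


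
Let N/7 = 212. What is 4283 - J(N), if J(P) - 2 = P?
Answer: 2797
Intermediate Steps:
N = 1484 (N = 7*212 = 1484)
J(P) = 2 + P
4283 - J(N) = 4283 - (2 + 1484) = 4283 - 1*1486 = 4283 - 1486 = 2797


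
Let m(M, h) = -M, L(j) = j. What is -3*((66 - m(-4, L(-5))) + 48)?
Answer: -330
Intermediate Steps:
-3*((66 - m(-4, L(-5))) + 48) = -3*((66 - (-1)*(-4)) + 48) = -3*((66 - 1*4) + 48) = -3*((66 - 4) + 48) = -3*(62 + 48) = -3*110 = -330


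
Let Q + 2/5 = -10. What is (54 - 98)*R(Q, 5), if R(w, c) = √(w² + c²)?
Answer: -44*√3329/5 ≈ -507.74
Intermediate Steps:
Q = -52/5 (Q = -⅖ - 10 = -52/5 ≈ -10.400)
R(w, c) = √(c² + w²)
(54 - 98)*R(Q, 5) = (54 - 98)*√(5² + (-52/5)²) = -44*√(25 + 2704/25) = -44*√3329/5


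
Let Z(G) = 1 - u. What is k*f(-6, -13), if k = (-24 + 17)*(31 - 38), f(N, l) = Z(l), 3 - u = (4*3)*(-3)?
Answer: -1862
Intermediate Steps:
u = 39 (u = 3 - 4*3*(-3) = 3 - 12*(-3) = 3 - 1*(-36) = 3 + 36 = 39)
Z(G) = -38 (Z(G) = 1 - 1*39 = 1 - 39 = -38)
f(N, l) = -38
k = 49 (k = -7*(-7) = 49)
k*f(-6, -13) = 49*(-38) = -1862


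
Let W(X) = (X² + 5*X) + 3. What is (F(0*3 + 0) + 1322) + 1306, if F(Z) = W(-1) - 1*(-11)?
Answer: 2638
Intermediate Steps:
W(X) = 3 + X² + 5*X
F(Z) = 10 (F(Z) = (3 + (-1)² + 5*(-1)) - 1*(-11) = (3 + 1 - 5) + 11 = -1 + 11 = 10)
(F(0*3 + 0) + 1322) + 1306 = (10 + 1322) + 1306 = 1332 + 1306 = 2638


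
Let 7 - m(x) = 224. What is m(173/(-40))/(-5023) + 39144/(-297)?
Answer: -65518621/497277 ≈ -131.75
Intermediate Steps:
m(x) = -217 (m(x) = 7 - 1*224 = 7 - 224 = -217)
m(173/(-40))/(-5023) + 39144/(-297) = -217/(-5023) + 39144/(-297) = -217*(-1/5023) + 39144*(-1/297) = 217/5023 - 13048/99 = -65518621/497277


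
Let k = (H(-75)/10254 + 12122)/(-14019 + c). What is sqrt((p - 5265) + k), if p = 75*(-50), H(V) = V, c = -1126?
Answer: I*sqrt(24159445386746908810)/51765610 ≈ 94.952*I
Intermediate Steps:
p = -3750
k = -41432971/51765610 (k = (-75/10254 + 12122)/(-14019 - 1126) = (-75*1/10254 + 12122)/(-15145) = (-25/3418 + 12122)*(-1/15145) = (41432971/3418)*(-1/15145) = -41432971/51765610 ≈ -0.80040)
sqrt((p - 5265) + k) = sqrt((-3750 - 5265) - 41432971/51765610) = sqrt(-9015 - 41432971/51765610) = sqrt(-466708407121/51765610) = I*sqrt(24159445386746908810)/51765610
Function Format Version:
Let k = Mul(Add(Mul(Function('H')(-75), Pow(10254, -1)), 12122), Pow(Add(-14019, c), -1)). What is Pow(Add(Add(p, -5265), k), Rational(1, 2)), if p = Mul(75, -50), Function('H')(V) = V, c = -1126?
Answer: Mul(Rational(1, 51765610), I, Pow(24159445386746908810, Rational(1, 2))) ≈ Mul(94.952, I)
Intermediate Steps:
p = -3750
k = Rational(-41432971, 51765610) (k = Mul(Add(Mul(-75, Pow(10254, -1)), 12122), Pow(Add(-14019, -1126), -1)) = Mul(Add(Mul(-75, Rational(1, 10254)), 12122), Pow(-15145, -1)) = Mul(Add(Rational(-25, 3418), 12122), Rational(-1, 15145)) = Mul(Rational(41432971, 3418), Rational(-1, 15145)) = Rational(-41432971, 51765610) ≈ -0.80040)
Pow(Add(Add(p, -5265), k), Rational(1, 2)) = Pow(Add(Add(-3750, -5265), Rational(-41432971, 51765610)), Rational(1, 2)) = Pow(Add(-9015, Rational(-41432971, 51765610)), Rational(1, 2)) = Pow(Rational(-466708407121, 51765610), Rational(1, 2)) = Mul(Rational(1, 51765610), I, Pow(24159445386746908810, Rational(1, 2)))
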